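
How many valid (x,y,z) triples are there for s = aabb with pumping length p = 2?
3

For s = 'aabb' with pumping length p = 2:

Constraints: |xy| ≤ 2, |y| > 0

Valid decompositions (|xy| ≤ p, |y| ≥ 1):
  • x='', y='a', z='abb'
  • x='a', y='a', z='bb'
  • x='', y='aa', z='bb'

Total count: 3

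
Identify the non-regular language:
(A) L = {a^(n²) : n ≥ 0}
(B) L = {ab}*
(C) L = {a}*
(A) {a^(n²) : n ≥ 0}

(A) L = {a^(n²) : n ≥ 0} is NOT regular.

The pumping lemma can be used to prove this:
After pumping, length is no longer a perfect square

The other languages are regular because they can be recognized by finite automata.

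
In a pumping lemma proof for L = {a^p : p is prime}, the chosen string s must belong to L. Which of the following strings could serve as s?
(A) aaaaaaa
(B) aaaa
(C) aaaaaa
(A) aaaaaaa

The pumping lemma is applied to a string s that lies in L, so first check membership of each option:
- (A) aaaaaaa has length 7, which is prime, so it is in L ✓
- (B) aaaa has length 4 = 2 × 2, which is not prime, so it is not in L ✗
- (C) aaaaaa has length 6 = 2 × 3, which is not prime, so it is not in L ✗

Only (A) aaaaaaa is in L, so it is the only candidate that could play the role of s.
(In a complete proof one picks s in terms of the pumping length p so that |s| ≥ p is guaranteed; a fixed string like aaaaaaa illustrates the shape of such an s.)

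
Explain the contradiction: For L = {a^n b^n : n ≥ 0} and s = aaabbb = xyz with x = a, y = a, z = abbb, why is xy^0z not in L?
xy⁰z = aabbb ∉ L

Pumping with i = 0 replaces y = a by y⁰ = ε:
- Original: s = xyz = aaabbb; aaabbb = a^3 b^3 has equal counts (3 = 3), so it is in L
- Pumped: xy⁰z = a · ε · abbb = aabbb
- aabbb has 2 a's and 3 b's; 2 ≠ 3, so it is not in L

The pumping lemma would require xy⁰z ∈ L, so this decomposition yields a contradiction.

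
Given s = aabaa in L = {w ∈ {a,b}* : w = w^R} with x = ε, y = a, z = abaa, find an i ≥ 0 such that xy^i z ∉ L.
i = 2

xy²z = ε · aa · abaa = aaabaa; aaabaa reversed is aabaaa ≠ aaabaa, so it is not a palindrome and is not in L.
(Other choices also work, e.g. i = 0, 3; only i = 1 is guaranteed to stay in L since xy¹z = s.)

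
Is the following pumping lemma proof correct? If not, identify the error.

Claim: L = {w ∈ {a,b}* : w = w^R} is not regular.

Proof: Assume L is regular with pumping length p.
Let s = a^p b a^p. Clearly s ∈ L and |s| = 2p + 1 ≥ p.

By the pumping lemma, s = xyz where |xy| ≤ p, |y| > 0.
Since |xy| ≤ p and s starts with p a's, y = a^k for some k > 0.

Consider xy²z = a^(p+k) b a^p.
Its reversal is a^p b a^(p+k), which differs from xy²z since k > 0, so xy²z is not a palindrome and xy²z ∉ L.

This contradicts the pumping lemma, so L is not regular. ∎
The proof is correct.

This proof is valid because:
1. s = a^p b a^p is in L and is chosen in terms of p, so |s| ≥ p holds for every p
2. The decomposition analysis is correct: |xy| ≤ p forces y to lie inside the leading a's
3. The contradiction is valid: a^(p+k) b a^p has more a's before the b than after it, so it is not a palindrome
4. The conclusion follows logically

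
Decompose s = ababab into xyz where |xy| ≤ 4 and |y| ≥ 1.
x = 'ab', y = 'ab', z = 'ab'

For s = ababab and p = 4, one valid decomposition is:
- x = 'ab' (length 2)
- y = 'ab' (length 2)
- z = 'ab' (length 2)

Verification:
- xyz = 'ab' + 'ab' + 'ab' = ababab ✓
- |xy| = 4 ≤ 4 ✓
- |y| = 2 > 0 ✓

All pumping lemma constraints are satisfied.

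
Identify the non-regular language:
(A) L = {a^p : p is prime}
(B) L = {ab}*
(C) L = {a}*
(A) {a^p : p is prime}

(A) L = {a^p : p is prime} is NOT regular.

The pumping lemma can be used to prove this:
After pumping, the length becomes composite

The other languages are regular because they can be recognized by finite automata.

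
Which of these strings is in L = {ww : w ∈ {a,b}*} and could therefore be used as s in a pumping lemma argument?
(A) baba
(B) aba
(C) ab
(A) baba

The pumping lemma is applied to a string s that lies in L, so first check membership of each option:
- (A) baba splits into halves ba · ba, which are equal, so it is in L (w = ba) ✓
- (B) aba has odd length 3, so it cannot be written as ww and is not in L ✗
- (C) ab has length 2; its halves are a and b, which differ, so it is not in L ✗

Only (A) baba is in L, so it is the only candidate that could play the role of s.
(In a complete proof one picks s in terms of the pumping length p so that |s| ≥ p is guaranteed; a fixed string like baba illustrates the shape of such an s.)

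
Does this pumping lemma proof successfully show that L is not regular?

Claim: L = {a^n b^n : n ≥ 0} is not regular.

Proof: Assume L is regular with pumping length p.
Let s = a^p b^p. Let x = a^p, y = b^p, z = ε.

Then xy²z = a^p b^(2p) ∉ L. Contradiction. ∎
The proof is INCORRECT.

Error: The decomposition violates |xy| ≤ p.
With x = a^p and y = b^p, we have |xy| = 2p > p.
The pumping lemma requires |xy| ≤ p, so y must be within the first p characters.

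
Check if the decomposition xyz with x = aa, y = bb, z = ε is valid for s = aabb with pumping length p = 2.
Violated: |xy| ≤ p

The decomposition x = aa, y = bb, z = ε for s = aabb with p = 2
violates the constraint: |xy| ≤ p

|xy| = |aabb| = 4 > 2 = p. The decomposition puts too many characters in xy.

Pumping lemma constraints:
1. xyz = s (decomposition is valid)
2. |xy| ≤ p
3. |y| > 0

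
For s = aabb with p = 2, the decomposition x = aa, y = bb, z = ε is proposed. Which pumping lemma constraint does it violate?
Violated: |xy| ≤ p

The decomposition x = aa, y = bb, z = ε for s = aabb with p = 2
violates the constraint: |xy| ≤ p

|xy| = |aabb| = 4 > 2 = p. The decomposition puts too many characters in xy.

Pumping lemma constraints:
1. xyz = s (decomposition is valid)
2. |xy| ≤ p
3. |y| > 0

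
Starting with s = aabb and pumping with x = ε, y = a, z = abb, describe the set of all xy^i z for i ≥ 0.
{xy^i z : i ≥ 0} = {a^(i+1) b^2 : i ≥ 0} = {abb, aabb, aaabb, ...}

With x = ε, y = a, z = abb: Starting with aabb and pumping the first 'a' (z = abb keeps the second 'a'), we get strings with i+1 a's followed by 2 b's for i = 0, 1, 2, ...; note bb is not produced because z always contributes one a.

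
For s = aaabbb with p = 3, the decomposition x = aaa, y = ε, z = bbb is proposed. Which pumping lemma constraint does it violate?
Violated: |y| > 0

The decomposition x = aaa, y = ε, z = bbb for s = aaabbb with p = 3
violates the constraint: |y| > 0

|y| = 0, but the pumping lemma requires |y| > 0 (y must be non-empty).

Pumping lemma constraints:
1. xyz = s (decomposition is valid)
2. |xy| ≤ p
3. |y| > 0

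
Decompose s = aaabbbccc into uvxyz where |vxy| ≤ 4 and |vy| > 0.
u='aa', v='a', x='bb', y='b', z='ccc'

For s = aaabbbccc with pumping length p = 4:

One valid decomposition:
- u = 'aa'
- v = 'a'
- x = 'bb'
- y = 'b'
- z = 'ccc'

Verification:
- uvxyz = 'aa' + 'a' + 'bb' + 'b' + 'ccc' = aaabbbccc ✓
- |vxy| = |'abbb'| = 4 ≤ 4 ✓
- |vy| = |'ab'| = 2 > 0 ✓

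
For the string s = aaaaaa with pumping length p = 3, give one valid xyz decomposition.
x = '', y = 'aa', z = 'aaaa'

For s = aaaaaa and p = 3, one valid decomposition is:
- x = '' (length 0)
- y = 'aa' (length 2)
- z = 'aaaa' (length 4)

Verification:
- xyz = '' + 'aa' + 'aaaa' = aaaaaa ✓
- |xy| = 2 ≤ 3 ✓
- |y| = 2 > 0 ✓

All pumping lemma constraints are satisfied.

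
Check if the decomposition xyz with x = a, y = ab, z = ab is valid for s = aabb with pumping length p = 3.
Violated: xyz = s

The decomposition x = a, y = ab, z = ab for s = aabb with p = 3
violates the constraint: xyz = s

xyz = 'a' + 'ab' + 'ab' = 'aabab' ≠ 'aabb' = s. The decomposition doesn't reconstruct s.

Pumping lemma constraints:
1. xyz = s (decomposition is valid)
2. |xy| ≤ p
3. |y| > 0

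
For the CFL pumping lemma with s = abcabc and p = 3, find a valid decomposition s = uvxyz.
u='ab', v='c', x='a', y='b', z='c'

For s = abcabc with pumping length p = 3:

One valid decomposition:
- u = 'ab'
- v = 'c'
- x = 'a'
- y = 'b'
- z = 'c'

Verification:
- uvxyz = 'ab' + 'c' + 'a' + 'b' + 'c' = abcabc ✓
- |vxy| = |'cab'| = 3 ≤ 3 ✓
- |vy| = |'cb'| = 2 > 0 ✓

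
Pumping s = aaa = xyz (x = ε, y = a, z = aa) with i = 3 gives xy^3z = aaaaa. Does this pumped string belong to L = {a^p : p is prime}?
Yes

xy³z = ε · aaa · aa = aaaaa.
aaaaa has length 5, which is prime, so it is in L.
(A single pumped string landing in L is not a contradiction by itself; a non-regularity proof needs some i for which xy^i z ∉ L, for every admissible decomposition.)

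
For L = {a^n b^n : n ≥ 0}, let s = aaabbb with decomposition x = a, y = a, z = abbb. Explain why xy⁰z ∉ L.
xy⁰z = aabbb ∉ L

Pumping with i = 0 replaces y = a by y⁰ = ε:
- Original: s = xyz = aaabbb; aaabbb = a^3 b^3 has equal counts (3 = 3), so it is in L
- Pumped: xy⁰z = a · ε · abbb = aabbb
- aabbb has 2 a's and 3 b's; 2 ≠ 3, so it is not in L

The pumping lemma would require xy⁰z ∈ L, so this decomposition yields a contradiction.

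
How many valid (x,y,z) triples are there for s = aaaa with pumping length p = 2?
3

For s = 'aaaa' with pumping length p = 2:

Constraints: |xy| ≤ 2, |y| > 0

Valid decompositions (|xy| ≤ p, |y| ≥ 1):
  • x='', y='a', z='aaa'
  • x='a', y='a', z='aa'
  • x='', y='aa', z='aa'

Total count: 3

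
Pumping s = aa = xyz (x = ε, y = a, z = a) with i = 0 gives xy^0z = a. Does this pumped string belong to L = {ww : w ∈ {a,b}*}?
No

xy⁰z = ε · ε · a = a.
a has odd length 1, so it cannot be written as ww and is not in L.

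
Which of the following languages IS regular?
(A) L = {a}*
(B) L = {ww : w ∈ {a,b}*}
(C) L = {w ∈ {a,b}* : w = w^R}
(A) {a}*

(A) L = {a}* is regular.

This can be recognized by a finite automaton (DFA/NFA).
Regular expressions like {a}* define regular languages.

The other choices are not regular:
- {ww : w ∈ {a,b}*}: After pumping, the two halves no longer match
- {w ∈ {a,b}* : w = w^R}: After pumping, the string is no longer symmetric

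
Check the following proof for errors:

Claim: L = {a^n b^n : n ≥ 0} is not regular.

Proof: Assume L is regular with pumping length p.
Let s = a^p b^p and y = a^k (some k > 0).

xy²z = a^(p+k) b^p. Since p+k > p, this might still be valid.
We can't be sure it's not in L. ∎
The proof is INCORRECT.

Error: The conclusion is wrong.
xy²z = a^(p+k) b^p is definitely NOT in L because the number of a's (p+k) ≠ number of b's (p).
The proof incorrectly doubts what is actually a valid contradiction.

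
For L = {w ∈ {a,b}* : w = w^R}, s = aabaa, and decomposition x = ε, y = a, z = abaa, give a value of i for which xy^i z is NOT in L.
i = 0

xy⁰z = ε · ε · abaa = abaa; abaa reversed is aaba ≠ abaa, so it is not a palindrome and is not in L.
(Other choices also work, e.g. i = 2, 3; only i = 1 is guaranteed to stay in L since xy¹z = s.)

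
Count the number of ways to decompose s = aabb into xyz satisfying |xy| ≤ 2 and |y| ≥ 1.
3

For s = 'aabb' with pumping length p = 2:

Constraints: |xy| ≤ 2, |y| > 0

Valid decompositions (|xy| ≤ p, |y| ≥ 1):
  • x='', y='a', z='abb'
  • x='a', y='a', z='bb'
  • x='', y='aa', z='bb'

Total count: 3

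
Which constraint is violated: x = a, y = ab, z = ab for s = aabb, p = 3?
Violated: xyz = s

The decomposition x = a, y = ab, z = ab for s = aabb with p = 3
violates the constraint: xyz = s

xyz = 'a' + 'ab' + 'ab' = 'aabab' ≠ 'aabb' = s. The decomposition doesn't reconstruct s.

Pumping lemma constraints:
1. xyz = s (decomposition is valid)
2. |xy| ≤ p
3. |y| > 0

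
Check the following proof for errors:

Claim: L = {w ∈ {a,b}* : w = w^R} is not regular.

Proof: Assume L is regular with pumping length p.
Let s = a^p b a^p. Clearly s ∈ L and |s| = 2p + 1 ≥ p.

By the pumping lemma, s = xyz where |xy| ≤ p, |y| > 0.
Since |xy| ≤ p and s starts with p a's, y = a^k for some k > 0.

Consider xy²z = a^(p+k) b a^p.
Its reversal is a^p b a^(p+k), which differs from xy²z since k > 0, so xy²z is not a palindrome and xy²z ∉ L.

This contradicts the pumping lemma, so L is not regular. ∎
The proof is correct.

This proof is valid because:
1. s = a^p b a^p is in L and is chosen in terms of p, so |s| ≥ p holds for every p
2. The decomposition analysis is correct: |xy| ≤ p forces y to lie inside the leading a's
3. The contradiction is valid: a^(p+k) b a^p has more a's before the b than after it, so it is not a palindrome
4. The conclusion follows logically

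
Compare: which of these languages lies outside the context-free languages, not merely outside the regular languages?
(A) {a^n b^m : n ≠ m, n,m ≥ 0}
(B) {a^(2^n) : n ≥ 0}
(B) {a^(2^n) : n ≥ 0}

(B) {a^(2^n) : n ≥ 0} requires the CFL pumping lemma.

- {a^n b^m : n ≠ m, n,m ≥ 0} is context-free (but not regular)
  • Can be shown non-regular with the regular pumping lemma
  • After pumping a's, we can make n = m

- {a^(2^n) : n ≥ 0} is NOT context-free
  • Requires the CFL pumping lemma to prove
  • Gaps between powers of 2 grow exponentially

The CFL pumping lemma is "stronger" in that it can prove non-membership
in the larger class of context-free languages.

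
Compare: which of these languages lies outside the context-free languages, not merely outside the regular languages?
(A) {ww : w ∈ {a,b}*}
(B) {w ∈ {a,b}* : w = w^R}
(A) {ww : w ∈ {a,b}*}

(A) {ww : w ∈ {a,b}*} requires the CFL pumping lemma.

- {w ∈ {a,b}* : w = w^R} is context-free (but not regular)
  • Can be shown non-regular with the regular pumping lemma
  • After pumping, the string is no longer symmetric

- {ww : w ∈ {a,b}*} is NOT context-free
  • Requires the CFL pumping lemma to prove
  • Even a PDA cannot compare two arbitrary halves symbol by symbol; CFL pumping on a^p b^p a^p b^p fails

The CFL pumping lemma is "stronger" in that it can prove non-membership
in the larger class of context-free languages.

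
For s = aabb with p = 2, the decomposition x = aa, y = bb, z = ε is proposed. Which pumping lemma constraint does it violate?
Violated: |xy| ≤ p

The decomposition x = aa, y = bb, z = ε for s = aabb with p = 2
violates the constraint: |xy| ≤ p

|xy| = |aabb| = 4 > 2 = p. The decomposition puts too many characters in xy.

Pumping lemma constraints:
1. xyz = s (decomposition is valid)
2. |xy| ≤ p
3. |y| > 0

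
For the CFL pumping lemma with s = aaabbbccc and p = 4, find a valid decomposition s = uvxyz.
u='aa', v='a', x='bb', y='b', z='ccc'

For s = aaabbbccc with pumping length p = 4:

One valid decomposition:
- u = 'aa'
- v = 'a'
- x = 'bb'
- y = 'b'
- z = 'ccc'

Verification:
- uvxyz = 'aa' + 'a' + 'bb' + 'b' + 'ccc' = aaabbbccc ✓
- |vxy| = |'abbb'| = 4 ≤ 4 ✓
- |vy| = |'ab'| = 2 > 0 ✓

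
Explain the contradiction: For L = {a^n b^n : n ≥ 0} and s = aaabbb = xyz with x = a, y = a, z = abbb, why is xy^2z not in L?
xy²z = aaaabbb ∉ L

Pumping with i = 2 replaces y = a by y² = aa:
- Original: s = xyz = aaabbb; aaabbb = a^3 b^3 has equal counts (3 = 3), so it is in L
- Pumped: xy²z = a · aa · abbb = aaaabbb
- aaaabbb has 4 a's and 3 b's; 4 ≠ 3, so it is not in L

The pumping lemma would require xy²z ∈ L, so this decomposition yields a contradiction.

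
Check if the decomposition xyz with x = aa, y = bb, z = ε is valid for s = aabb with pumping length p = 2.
Violated: |xy| ≤ p

The decomposition x = aa, y = bb, z = ε for s = aabb with p = 2
violates the constraint: |xy| ≤ p

|xy| = |aabb| = 4 > 2 = p. The decomposition puts too many characters in xy.

Pumping lemma constraints:
1. xyz = s (decomposition is valid)
2. |xy| ≤ p
3. |y| > 0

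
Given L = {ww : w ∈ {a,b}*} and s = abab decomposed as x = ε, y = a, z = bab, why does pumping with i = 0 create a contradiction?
xy⁰z = bab ∉ L

Pumping with i = 0 replaces y = a by y⁰ = ε:
- Original: s = xyz = abab; abab splits into halves ab · ab, which are equal, so it is in L (w = ab)
- Pumped: xy⁰z = ε · ε · bab = bab
- bab has odd length 3, so it cannot be written as ww and is not in L

The pumping lemma would require xy⁰z ∈ L, so this decomposition yields a contradiction.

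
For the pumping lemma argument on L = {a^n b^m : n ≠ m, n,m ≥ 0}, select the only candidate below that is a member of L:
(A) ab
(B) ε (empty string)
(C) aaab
(C) aaab

The pumping lemma is applied to a string s that lies in L, so first check membership of each option:
- (A) ab = a^1 b^1 has n = m = 1, so it is not in L ✗
- (B) ε = a^0 b^0 has n = m = 0, so it is not in L ✗
- (C) aaab = a^3 b^1 with 3 ≠ 1, so it is in L ✓

Only (C) aaab is in L, so it is the only candidate that could play the role of s.
(In a complete proof one picks s in terms of the pumping length p so that |s| ≥ p is guaranteed; a fixed string like aaab illustrates the shape of such an s.)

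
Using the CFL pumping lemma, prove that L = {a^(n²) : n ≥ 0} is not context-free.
Assume for contradiction that L is context-free, and let p ≥ 1 be the pumping length given by the pumping lemma for CFLs.
Choose s = a^(p²). Then s ∈ L and |s| = p² ≥ p.
By the CFL pumping lemma, s = uvxyz for some u, v, x, y, z with |vxy| ≤ p, |vy| ≥ 1, and uv^i xy^i z ∈ L for every i ≥ 0.
All symbols are a's, so only lengths matter: let k = |vy|, with 1 ≤ k ≤ |vxy| ≤ p.

Take i = 2: |uv²xy²z| = p² + k, and p² < p² + k ≤ p² + p < (p + 1)².
So the length lies strictly between consecutive squares and is not a perfect square; uv²xy²z ∉ L.

This contradicts the CFL pumping lemma, which requires uv^i xy^i z ∈ L for all i ≥ 0.
Hence L = {a^(n²) : n ≥ 0} is not context-free. ∎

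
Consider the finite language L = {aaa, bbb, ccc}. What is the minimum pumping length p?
p = 4

For a finite language L, the pumping lemma holds vacuously if p > max|s| for s ∈ L.

The longest string in L = {aaa, bbb, ccc} has length 3.
If p = 4, then no string s ∈ L has |s| ≥ p, so the condition is vacuously true.

The minimum pumping length is p = 4.

Why no smaller p works: for any p ≤ 3, the longest string s ∈ L has |s| = 3 ≥ p, so it would
have to be pumpable; but pumping up (i = 2, 3, ...) produces ever longer strings, which cannot all lie in the
finite language L. So the pumping property fails for every p ≤ 3.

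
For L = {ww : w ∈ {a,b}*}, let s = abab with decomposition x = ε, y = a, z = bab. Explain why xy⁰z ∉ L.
xy⁰z = bab ∉ L

Pumping with i = 0 replaces y = a by y⁰ = ε:
- Original: s = xyz = abab; abab splits into halves ab · ab, which are equal, so it is in L (w = ab)
- Pumped: xy⁰z = ε · ε · bab = bab
- bab has odd length 3, so it cannot be written as ww and is not in L

The pumping lemma would require xy⁰z ∈ L, so this decomposition yields a contradiction.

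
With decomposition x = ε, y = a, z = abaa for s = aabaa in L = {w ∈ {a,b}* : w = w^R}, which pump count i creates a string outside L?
i = 0

xy⁰z = ε · ε · abaa = abaa; abaa reversed is aaba ≠ abaa, so it is not a palindrome and is not in L.
(Other choices also work, e.g. i = 2, 3; only i = 1 is guaranteed to stay in L since xy¹z = s.)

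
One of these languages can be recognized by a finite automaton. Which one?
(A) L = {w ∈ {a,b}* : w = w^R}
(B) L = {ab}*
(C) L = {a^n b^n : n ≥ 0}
(B) {ab}*

(B) L = {ab}* is regular.

This can be recognized by a finite automaton (DFA/NFA).
Regular expressions like {ab}* define regular languages.

The other choices are not regular:
- {w ∈ {a,b}* : w = w^R}: After pumping, the string is no longer symmetric
- {a^n b^n : n ≥ 0}: After pumping, the number of a's and b's become unequal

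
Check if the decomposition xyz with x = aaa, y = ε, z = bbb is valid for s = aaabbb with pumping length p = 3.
Violated: |y| > 0

The decomposition x = aaa, y = ε, z = bbb for s = aaabbb with p = 3
violates the constraint: |y| > 0

|y| = 0, but the pumping lemma requires |y| > 0 (y must be non-empty).

Pumping lemma constraints:
1. xyz = s (decomposition is valid)
2. |xy| ≤ p
3. |y| > 0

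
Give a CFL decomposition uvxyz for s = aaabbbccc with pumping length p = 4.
u='aa', v='a', x='bb', y='b', z='ccc'

For s = aaabbbccc with pumping length p = 4:

One valid decomposition:
- u = 'aa'
- v = 'a'
- x = 'bb'
- y = 'b'
- z = 'ccc'

Verification:
- uvxyz = 'aa' + 'a' + 'bb' + 'b' + 'ccc' = aaabbbccc ✓
- |vxy| = |'abbb'| = 4 ≤ 4 ✓
- |vy| = |'ab'| = 2 > 0 ✓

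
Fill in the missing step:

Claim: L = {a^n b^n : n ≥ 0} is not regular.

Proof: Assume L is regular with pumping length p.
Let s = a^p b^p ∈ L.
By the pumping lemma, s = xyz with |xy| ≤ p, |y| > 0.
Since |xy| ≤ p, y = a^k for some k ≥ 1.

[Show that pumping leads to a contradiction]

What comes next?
Consider xy²z = a^(p+k) b^p.

Since k ≥ 1, we have p + k > p.
So xy²z has more a's than b's: (p+k) a's vs p b's.
This means xy²z ∉ L because a^n b^n requires equal counts.

This contradicts the pumping lemma which states xy²z ∈ L.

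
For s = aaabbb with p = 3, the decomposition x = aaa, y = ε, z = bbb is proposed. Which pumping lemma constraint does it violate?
Violated: |y| > 0

The decomposition x = aaa, y = ε, z = bbb for s = aaabbb with p = 3
violates the constraint: |y| > 0

|y| = 0, but the pumping lemma requires |y| > 0 (y must be non-empty).

Pumping lemma constraints:
1. xyz = s (decomposition is valid)
2. |xy| ≤ p
3. |y| > 0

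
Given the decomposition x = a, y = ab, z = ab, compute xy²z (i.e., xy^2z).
aababab

Given x = 'a', y = 'ab', z = 'ab' and i = 2:

xy^2z = x + y·y·...·y (2 times) + z
       = 'a' + 'ab'^2 + 'ab'
       = 'a' + 'abab' + 'ab'
       = 'aababab'

The pumped string is 'aababab' with length 7.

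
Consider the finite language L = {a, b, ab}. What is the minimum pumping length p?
p = 3

For a finite language L, the pumping lemma holds vacuously if p > max|s| for s ∈ L.

The longest string in L = {a, b, ab} has length 2.
If p = 3, then no string s ∈ L has |s| ≥ p, so the condition is vacuously true.

The minimum pumping length is p = 3.

Why no smaller p works: for any p ≤ 2, the longest string s ∈ L has |s| = 2 ≥ p, so it would
have to be pumpable; but pumping up (i = 2, 3, ...) produces ever longer strings, which cannot all lie in the
finite language L. So the pumping property fails for every p ≤ 2.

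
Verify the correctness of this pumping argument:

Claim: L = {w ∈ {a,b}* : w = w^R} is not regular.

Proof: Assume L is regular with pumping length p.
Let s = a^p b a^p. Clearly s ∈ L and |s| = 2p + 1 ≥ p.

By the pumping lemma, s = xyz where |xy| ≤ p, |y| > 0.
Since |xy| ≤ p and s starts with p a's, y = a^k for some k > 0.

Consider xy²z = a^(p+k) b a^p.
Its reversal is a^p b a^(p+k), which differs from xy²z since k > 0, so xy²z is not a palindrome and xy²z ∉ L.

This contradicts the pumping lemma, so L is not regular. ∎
The proof is correct.

This proof is valid because:
1. s = a^p b a^p is in L and is chosen in terms of p, so |s| ≥ p holds for every p
2. The decomposition analysis is correct: |xy| ≤ p forces y to lie inside the leading a's
3. The contradiction is valid: a^(p+k) b a^p has more a's before the b than after it, so it is not a palindrome
4. The conclusion follows logically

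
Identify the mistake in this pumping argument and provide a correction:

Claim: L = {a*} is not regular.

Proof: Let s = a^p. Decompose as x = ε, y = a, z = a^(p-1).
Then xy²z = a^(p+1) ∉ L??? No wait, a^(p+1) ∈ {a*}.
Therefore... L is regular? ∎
Error: The proof attempts to show a*  is not regular, but a* IS regular!

Correction: a* is a regular language (recognized by a simple DFA with one accepting state and self-loop on 'a'). The pumping lemma can only prove non-regularity, not regularity. For regular languages, pumping always works.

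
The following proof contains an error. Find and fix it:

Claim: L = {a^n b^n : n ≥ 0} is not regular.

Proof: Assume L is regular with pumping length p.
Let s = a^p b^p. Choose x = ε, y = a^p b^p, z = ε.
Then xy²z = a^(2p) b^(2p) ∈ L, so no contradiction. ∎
Error: The decomposition violates |xy| ≤ p. With y = a^p b^p, |xy| = |y| = 2p > p. (The proof also miscomputes xy²z, which would be a^p b^p a^p b^p rather than a^(2p) b^(2p), and it wrongly treats one harmless decomposition as settling the matter — the prover does not get to choose the decomposition.)

Correction: The pumping lemma requires |xy| ≤ p, and the argument must handle every decomposition satisfying |xy| ≤ p, |y| ≥ 1. Since s starts with p a's, any such y consists only of a's, say y = a^k with k ≥ 1. Then xy²z = a^(p+k) b^p has unequal numbers of a's and b's, so xy²z ∉ L — the required contradiction.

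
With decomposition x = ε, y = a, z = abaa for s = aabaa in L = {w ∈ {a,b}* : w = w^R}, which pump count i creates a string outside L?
i = 2

xy²z = ε · aa · abaa = aaabaa; aaabaa reversed is aabaaa ≠ aaabaa, so it is not a palindrome and is not in L.
(Other choices also work, e.g. i = 0, 3; only i = 1 is guaranteed to stay in L since xy¹z = s.)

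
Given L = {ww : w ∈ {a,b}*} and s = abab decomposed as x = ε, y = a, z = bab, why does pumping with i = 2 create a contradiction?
xy²z = aabab ∉ L

Pumping with i = 2 replaces y = a by y² = aa:
- Original: s = xyz = abab; abab splits into halves ab · ab, which are equal, so it is in L (w = ab)
- Pumped: xy²z = ε · aa · bab = aabab
- aabab has odd length 5, so it cannot be written as ww and is not in L

The pumping lemma would require xy²z ∈ L, so this decomposition yields a contradiction.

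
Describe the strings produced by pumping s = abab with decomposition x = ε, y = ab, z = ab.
{xy^i z : i ≥ 0} = {(ab)^(i+1) : i ≥ 0} = {ab, abab, ababab, ...}

With x = ε, y = ab, z = ab: Pumping 'ab' gives strings of alternating a's and b's.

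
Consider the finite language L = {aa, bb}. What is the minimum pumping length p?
p = 3

For a finite language L, the pumping lemma holds vacuously if p > max|s| for s ∈ L.

The longest string in L = {aa, bb} has length 2.
If p = 3, then no string s ∈ L has |s| ≥ p, so the condition is vacuously true.

The minimum pumping length is p = 3.

Why no smaller p works: for any p ≤ 2, the longest string s ∈ L has |s| = 2 ≥ p, so it would
have to be pumpable; but pumping up (i = 2, 3, ...) produces ever longer strings, which cannot all lie in the
finite language L. So the pumping property fails for every p ≤ 2.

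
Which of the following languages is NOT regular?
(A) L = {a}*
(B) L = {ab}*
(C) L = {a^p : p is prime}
(C) {a^p : p is prime}

(C) L = {a^p : p is prime} is NOT regular.

The pumping lemma can be used to prove this:
After pumping, the length becomes composite

The other languages are regular because they can be recognized by finite automata.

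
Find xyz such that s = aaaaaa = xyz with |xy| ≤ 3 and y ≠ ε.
x = 'a', y = 'a', z = 'aaaa'

For s = aaaaaa and p = 3, one valid decomposition is:
- x = 'a' (length 1)
- y = 'a' (length 1)
- z = 'aaaa' (length 4)

Verification:
- xyz = 'a' + 'a' + 'aaaa' = aaaaaa ✓
- |xy| = 2 ≤ 3 ✓
- |y| = 1 > 0 ✓

All pumping lemma constraints are satisfied.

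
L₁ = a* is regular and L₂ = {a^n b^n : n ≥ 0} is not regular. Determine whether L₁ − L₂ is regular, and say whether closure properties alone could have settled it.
Yes — L₁ − L₂ is regular.

The only string of a* that lies in {a^n b^n} is ε, so L₁ − L₂ = a* − {ε} = a⁺ = aa*, which is regular.

Note that the bare facts "L₁ regular, L₂ non-regular" do not settle the question by themselves: the closure of regular languages under ∪, ∩, complement and difference applies only when BOTH operands are regular. With a non-regular operand the result can come out regular or non-regular depending on the specific languages, so one has to work out L₁ − L₂ for this particular pair, as above.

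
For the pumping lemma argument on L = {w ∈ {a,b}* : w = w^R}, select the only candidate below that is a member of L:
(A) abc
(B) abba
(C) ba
(B) abba

The pumping lemma is applied to a string s that lies in L, so first check membership of each option:
- (A) abc reversed is cba ≠ abc, so it is not a palindrome and is not in L ✗
- (B) abba reversed is abba, the same string, so it is a palindrome and is in L ✓
- (C) ba reversed is ab ≠ ba, so it is not a palindrome and is not in L ✗

Only (B) abba is in L, so it is the only candidate that could play the role of s.
(In a complete proof one picks s in terms of the pumping length p so that |s| ≥ p is guaranteed; a fixed string like abba illustrates the shape of such an s.)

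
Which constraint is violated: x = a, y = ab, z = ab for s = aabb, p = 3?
Violated: xyz = s

The decomposition x = a, y = ab, z = ab for s = aabb with p = 3
violates the constraint: xyz = s

xyz = 'a' + 'ab' + 'ab' = 'aabab' ≠ 'aabb' = s. The decomposition doesn't reconstruct s.

Pumping lemma constraints:
1. xyz = s (decomposition is valid)
2. |xy| ≤ p
3. |y| > 0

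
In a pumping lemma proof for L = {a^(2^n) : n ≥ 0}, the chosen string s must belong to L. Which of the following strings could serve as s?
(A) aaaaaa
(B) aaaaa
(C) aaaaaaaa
(C) aaaaaaaa

The pumping lemma is applied to a string s that lies in L, so first check membership of each option:
- (A) aaaaaa has length 6, strictly between 2^2 = 4 and 2^3 = 8, so it is not in L ✗
- (B) aaaaa has length 5, strictly between 2^2 = 4 and 2^3 = 8, so it is not in L ✗
- (C) aaaaaaaa has length 8 = 2^3, so it is in L ✓

Only (C) aaaaaaaa is in L, so it is the only candidate that could play the role of s.
(In a complete proof one picks s in terms of the pumping length p so that |s| ≥ p is guaranteed; a fixed string like aaaaaaaa illustrates the shape of such an s.)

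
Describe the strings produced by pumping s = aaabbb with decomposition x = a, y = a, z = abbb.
{xy^i z : i ≥ 0} = {a^(2+i) b^3 : i ≥ 0} = {aabbb, aaabbb, aaaabbb, ...}

With x = a, y = a, z = abbb: Starting with aaabbb and pumping the second 'a', we get strings with 2+i a's followed by 3 b's for i = 0, 1, 2, ...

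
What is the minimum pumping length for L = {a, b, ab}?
p = 3

For a finite language L, the pumping lemma holds vacuously if p > max|s| for s ∈ L.

The longest string in L = {a, b, ab} has length 2.
If p = 3, then no string s ∈ L has |s| ≥ p, so the condition is vacuously true.

The minimum pumping length is p = 3.

Why no smaller p works: for any p ≤ 2, the longest string s ∈ L has |s| = 2 ≥ p, so it would
have to be pumpable; but pumping up (i = 2, 3, ...) produces ever longer strings, which cannot all lie in the
finite language L. So the pumping property fails for every p ≤ 2.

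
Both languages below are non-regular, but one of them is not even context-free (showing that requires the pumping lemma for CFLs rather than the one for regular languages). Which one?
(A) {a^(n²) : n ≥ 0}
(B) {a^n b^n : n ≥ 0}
(A) {a^(n²) : n ≥ 0}

(A) {a^(n²) : n ≥ 0} requires the CFL pumping lemma.

- {a^n b^n : n ≥ 0} is context-free (but not regular)
  • Can be shown non-regular with the regular pumping lemma
  • After pumping, the number of a's and b's become unequal

- {a^(n²) : n ≥ 0} is NOT context-free
  • Requires the CFL pumping lemma to prove
  • Gaps between squares grow unboundedly

The CFL pumping lemma is "stronger" in that it can prove non-membership
in the larger class of context-free languages.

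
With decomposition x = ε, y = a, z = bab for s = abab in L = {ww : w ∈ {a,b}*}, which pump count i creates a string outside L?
i = 3

xy³z = ε · aaa · bab = aaabab; aaabab has length 6; its halves are aaa and bab, which differ, so it is not in L.
(Other choices also work, e.g. i = 0, 2; only i = 1 is guaranteed to stay in L since xy¹z = s.)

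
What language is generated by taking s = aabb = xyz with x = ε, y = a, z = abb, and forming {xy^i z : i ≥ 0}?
{xy^i z : i ≥ 0} = {a^(i+1) b^2 : i ≥ 0} = {abb, aabb, aaabb, ...}

With x = ε, y = a, z = abb: Starting with aabb and pumping the first 'a' (z = abb keeps the second 'a'), we get strings with i+1 a's followed by 2 b's for i = 0, 1, 2, ...; note bb is not produced because z always contributes one a.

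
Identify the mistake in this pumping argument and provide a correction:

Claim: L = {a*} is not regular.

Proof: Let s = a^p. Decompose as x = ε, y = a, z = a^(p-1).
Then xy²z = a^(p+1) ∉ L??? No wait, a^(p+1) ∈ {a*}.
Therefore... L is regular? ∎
Error: The proof attempts to show a*  is not regular, but a* IS regular!

Correction: a* is a regular language (recognized by a simple DFA with one accepting state and self-loop on 'a'). The pumping lemma can only prove non-regularity, not regularity. For regular languages, pumping always works.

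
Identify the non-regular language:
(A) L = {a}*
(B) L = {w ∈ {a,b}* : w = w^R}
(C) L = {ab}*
(B) {w ∈ {a,b}* : w = w^R}

(B) L = {w ∈ {a,b}* : w = w^R} is NOT regular.

The pumping lemma can be used to prove this:
After pumping, the string is no longer symmetric

The other languages are regular because they can be recognized by finite automata.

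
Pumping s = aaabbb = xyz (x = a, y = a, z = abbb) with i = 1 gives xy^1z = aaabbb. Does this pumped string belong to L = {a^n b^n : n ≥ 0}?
Yes

xy¹z = a · a · abbb = aaabbb.
aaabbb = a^3 b^3 has equal counts (3 = 3), so it is in L.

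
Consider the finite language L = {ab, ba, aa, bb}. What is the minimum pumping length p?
p = 3

For a finite language L, the pumping lemma holds vacuously if p > max|s| for s ∈ L.

The longest string in L = {ab, ba, aa, bb} has length 2.
If p = 3, then no string s ∈ L has |s| ≥ p, so the condition is vacuously true.

The minimum pumping length is p = 3.

Why no smaller p works: for any p ≤ 2, the longest string s ∈ L has |s| = 2 ≥ p, so it would
have to be pumpable; but pumping up (i = 2, 3, ...) produces ever longer strings, which cannot all lie in the
finite language L. So the pumping property fails for every p ≤ 2.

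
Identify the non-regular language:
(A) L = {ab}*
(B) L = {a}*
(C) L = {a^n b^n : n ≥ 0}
(C) {a^n b^n : n ≥ 0}

(C) L = {a^n b^n : n ≥ 0} is NOT regular.

The pumping lemma can be used to prove this:
After pumping, the number of a's and b's become unequal

The other languages are regular because they can be recognized by finite automata.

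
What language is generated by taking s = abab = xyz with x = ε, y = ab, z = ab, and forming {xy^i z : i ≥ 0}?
{xy^i z : i ≥ 0} = {(ab)^(i+1) : i ≥ 0} = {ab, abab, ababab, ...}

With x = ε, y = ab, z = ab: Pumping 'ab' gives strings of alternating a's and b's.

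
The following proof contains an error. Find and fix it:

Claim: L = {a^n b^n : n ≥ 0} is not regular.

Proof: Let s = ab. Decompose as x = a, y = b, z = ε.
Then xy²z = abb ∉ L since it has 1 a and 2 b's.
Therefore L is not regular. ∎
Error: The string s = ab might be shorter than the pumping length p.

Correction: Choose s = a^p b^p to ensure |s| ≥ p. Also, the decomposition is wrong: with |xy| ≤ p, y cannot include b's when s starts with p a's.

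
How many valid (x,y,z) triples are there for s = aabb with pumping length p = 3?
6

For s = 'aabb' with pumping length p = 3:

Constraints: |xy| ≤ 3, |y| > 0

Valid decompositions (|xy| ≤ p, |y| ≥ 1):
  • x='', y='a', z='abb'
  • x='a', y='a', z='bb'
  • x='', y='aa', z='bb'
  • x='aa', y='b', z='b'
  • x='a', y='ab', z='b'
  • x='', y='aab', z='b'

Total count: 6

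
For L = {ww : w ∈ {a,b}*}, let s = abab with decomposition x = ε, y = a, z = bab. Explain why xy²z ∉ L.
xy²z = aabab ∉ L

Pumping with i = 2 replaces y = a by y² = aa:
- Original: s = xyz = abab; abab splits into halves ab · ab, which are equal, so it is in L (w = ab)
- Pumped: xy²z = ε · aa · bab = aabab
- aabab has odd length 5, so it cannot be written as ww and is not in L

The pumping lemma would require xy²z ∈ L, so this decomposition yields a contradiction.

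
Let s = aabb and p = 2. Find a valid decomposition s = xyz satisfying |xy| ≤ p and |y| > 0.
x = '', y = 'a', z = 'abb'

For s = aabb and p = 2, one valid decomposition is:
- x = '' (length 0)
- y = 'a' (length 1)
- z = 'abb' (length 3)

Verification:
- xyz = '' + 'a' + 'abb' = aabb ✓
- |xy| = 1 ≤ 2 ✓
- |y| = 1 > 0 ✓

All pumping lemma constraints are satisfied.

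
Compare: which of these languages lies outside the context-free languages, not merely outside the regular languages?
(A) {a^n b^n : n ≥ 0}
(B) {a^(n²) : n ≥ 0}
(B) {a^(n²) : n ≥ 0}

(B) {a^(n²) : n ≥ 0} requires the CFL pumping lemma.

- {a^n b^n : n ≥ 0} is context-free (but not regular)
  • Can be shown non-regular with the regular pumping lemma
  • After pumping, the number of a's and b's become unequal

- {a^(n²) : n ≥ 0} is NOT context-free
  • Requires the CFL pumping lemma to prove
  • Gaps between squares grow unboundedly

The CFL pumping lemma is "stronger" in that it can prove non-membership
in the larger class of context-free languages.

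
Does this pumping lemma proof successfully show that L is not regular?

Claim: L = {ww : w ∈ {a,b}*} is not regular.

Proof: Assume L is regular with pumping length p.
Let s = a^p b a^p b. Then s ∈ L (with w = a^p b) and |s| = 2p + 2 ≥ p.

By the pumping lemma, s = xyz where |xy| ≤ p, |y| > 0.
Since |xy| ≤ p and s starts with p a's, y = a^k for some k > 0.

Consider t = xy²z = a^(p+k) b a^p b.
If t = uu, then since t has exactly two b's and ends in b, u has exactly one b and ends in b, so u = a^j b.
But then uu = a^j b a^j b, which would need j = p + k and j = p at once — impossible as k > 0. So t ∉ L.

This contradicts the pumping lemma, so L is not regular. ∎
The proof is correct.

This proof is valid because:
1. s = a^p b a^p b is in L and is chosen in terms of p, so |s| ≥ p holds for every p
2. The decomposition analysis is correct: |xy| ≤ p forces y to lie inside the leading a's
3. The contradiction is valid: the argument shows a^(p+k) b a^p b cannot be split into two equal halves
4. The conclusion follows logically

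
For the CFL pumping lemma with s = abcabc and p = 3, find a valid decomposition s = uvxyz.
u='ab', v='c', x='a', y='b', z='c'

For s = abcabc with pumping length p = 3:

One valid decomposition:
- u = 'ab'
- v = 'c'
- x = 'a'
- y = 'b'
- z = 'c'

Verification:
- uvxyz = 'ab' + 'c' + 'a' + 'b' + 'c' = abcabc ✓
- |vxy| = |'cab'| = 3 ≤ 3 ✓
- |vy| = |'cb'| = 2 > 0 ✓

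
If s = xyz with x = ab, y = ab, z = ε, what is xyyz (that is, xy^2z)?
ababab

Given x = 'ab', y = 'ab', z = '' and i = 2:

xy^2z = x + y·y·...·y (2 times) + z
       = 'ab' + 'ab'^2 + ''
       = 'ab' + 'abab' + ''
       = 'ababab'

The pumped string is 'ababab' with length 6.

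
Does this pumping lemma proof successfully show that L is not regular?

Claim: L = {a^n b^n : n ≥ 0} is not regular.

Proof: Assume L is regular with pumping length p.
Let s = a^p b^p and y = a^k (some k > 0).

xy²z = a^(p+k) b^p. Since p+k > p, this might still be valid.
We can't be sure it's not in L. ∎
The proof is INCORRECT.

Error: The conclusion is wrong.
xy²z = a^(p+k) b^p is definitely NOT in L because the number of a's (p+k) ≠ number of b's (p).
The proof incorrectly doubts what is actually a valid contradiction.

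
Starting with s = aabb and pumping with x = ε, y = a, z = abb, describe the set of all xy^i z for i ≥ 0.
{xy^i z : i ≥ 0} = {a^(i+1) b^2 : i ≥ 0} = {abb, aabb, aaabb, ...}

With x = ε, y = a, z = abb: Starting with aabb and pumping the first 'a' (z = abb keeps the second 'a'), we get strings with i+1 a's followed by 2 b's for i = 0, 1, 2, ...; note bb is not produced because z always contributes one a.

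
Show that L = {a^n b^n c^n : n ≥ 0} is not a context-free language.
Assume for contradiction that L is context-free, and let p ≥ 1 be the pumping length given by the pumping lemma for CFLs.
Choose s = a^p b^p c^p. Then s ∈ L and |s| = 3p ≥ p.
By the CFL pumping lemma, s = uvxyz for some u, v, x, y, z with |vxy| ≤ p, |vy| ≥ 1, and uv^i xy^i z ∈ L for every i ≥ 0.

Because |vxy| ≤ p, the window vxy cannot contain both an a and a c: any substring of s containing both must include the entire block b^p plus at least one a and one c, so it has length ≥ p + 2 > p.
Hence at least one of the letters a, c does not occur in vy at all.

Take i = 0: the string uxz is obtained from s by deleting |vy| ≥ 1 symbols, so |uxz| = 3p − |vy| < 3p.
But the letter (a or c) that does not occur in vy still occurs exactly p times in uxz. Every string of L with exactly p copies of some letter is a^p b^p c^p, of length 3p. Since |uxz| < 3p, uxz ∉ L.

This contradicts the CFL pumping lemma, which requires uv^i xy^i z ∈ L for all i ≥ 0.
Hence L = {a^n b^n c^n : n ≥ 0} is not context-free. ∎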